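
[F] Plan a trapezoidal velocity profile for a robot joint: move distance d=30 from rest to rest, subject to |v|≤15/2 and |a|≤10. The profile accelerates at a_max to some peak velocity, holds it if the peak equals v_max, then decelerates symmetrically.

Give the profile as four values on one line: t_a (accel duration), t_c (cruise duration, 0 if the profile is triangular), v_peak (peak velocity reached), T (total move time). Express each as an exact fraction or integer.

vₘ²/aₘ = (15/2)²/10 = 45/8
30 ≥ 45/8 → trapezoidal
t_a = (15/2)/10 = 3/4; v_peak = 15/2
d_cruise = 30 − 45/8 = 195/8; t_c = (195/8)/(15/2) = 13/4
T = 2·3/4 + 13/4 = 19/4

t_a=3/4 t_c=13/4 v_peak=15/2 T=19/4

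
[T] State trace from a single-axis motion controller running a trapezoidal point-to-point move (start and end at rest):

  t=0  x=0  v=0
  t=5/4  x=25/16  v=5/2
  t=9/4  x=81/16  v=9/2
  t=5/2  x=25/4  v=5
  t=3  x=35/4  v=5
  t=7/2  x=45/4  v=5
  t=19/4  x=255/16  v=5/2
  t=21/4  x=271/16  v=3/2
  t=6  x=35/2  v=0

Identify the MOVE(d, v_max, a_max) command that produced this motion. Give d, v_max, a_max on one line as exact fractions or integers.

final state: t=6, x=35/2, v=0 → d = 35/2
a_max = (5/2−0)/(5/4−0) = 2
max v = 5 over t∈[5/2,7/2] → v_max = 5
check: 5·(5/2+1) = 35/2 ✓

d=35/2 v_max=5 a_max=2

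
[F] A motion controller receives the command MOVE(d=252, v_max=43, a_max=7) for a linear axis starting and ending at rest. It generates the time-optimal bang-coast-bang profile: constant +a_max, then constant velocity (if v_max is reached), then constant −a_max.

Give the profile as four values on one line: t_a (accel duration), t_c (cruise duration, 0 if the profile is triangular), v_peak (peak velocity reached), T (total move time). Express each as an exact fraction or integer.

t_a=6 t_c=0 v_peak=42 T=12

(v_max)²/a_max = 43²/7 = 1849/7
252 < 1849/7 so t_c = 0
v_peak = √(252·7) = √1764 = 42
t_a = 42/7 = 6; t_c = 0
T = 2·6 = 12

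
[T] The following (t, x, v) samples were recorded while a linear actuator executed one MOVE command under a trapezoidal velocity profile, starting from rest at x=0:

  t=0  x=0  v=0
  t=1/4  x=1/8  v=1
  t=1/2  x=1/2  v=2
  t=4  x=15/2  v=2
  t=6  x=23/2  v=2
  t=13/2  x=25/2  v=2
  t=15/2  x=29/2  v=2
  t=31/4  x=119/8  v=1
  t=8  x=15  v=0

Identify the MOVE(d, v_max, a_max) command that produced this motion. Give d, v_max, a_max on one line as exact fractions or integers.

d=15 v_max=2 a_max=4

final state: t=8, x=15, v=0 → d = 15
a_max = (1−0)/(1/4−0) = 4
max v = 2 over t∈[1/2,15/2] → v_max = 2
check: 2·(1/2+7) = 15 ✓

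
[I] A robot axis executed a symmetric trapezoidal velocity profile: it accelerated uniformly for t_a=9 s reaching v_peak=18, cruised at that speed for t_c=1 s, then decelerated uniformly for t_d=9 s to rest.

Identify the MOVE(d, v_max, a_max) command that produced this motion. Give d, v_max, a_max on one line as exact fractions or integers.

d=180 v_max=18 a_max=2

a_max = 18/9 = 2
d_a = ½·18·9 = 81; d_c = 18·1 = 18
d = 2·81 + 18 = 180
t_c = 1 > 0 → v_max = v_peak = 18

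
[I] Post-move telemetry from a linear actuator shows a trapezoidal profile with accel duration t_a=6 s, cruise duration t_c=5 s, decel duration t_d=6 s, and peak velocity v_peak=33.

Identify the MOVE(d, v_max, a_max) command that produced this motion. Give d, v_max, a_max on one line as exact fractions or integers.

d=363 v_max=33 a_max=11/2

a_max = 33/6 = 11/2
d_a = ½·33·6 = 99; d_c = 33·5 = 165
d = 2·99 + 165 = 363
t_c = 5 > 0 ⇒ limit active, v_max = 33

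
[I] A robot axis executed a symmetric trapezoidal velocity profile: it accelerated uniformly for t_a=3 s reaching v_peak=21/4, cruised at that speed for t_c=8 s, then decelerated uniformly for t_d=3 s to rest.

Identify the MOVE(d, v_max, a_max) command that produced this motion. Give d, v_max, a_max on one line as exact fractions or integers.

d=231/4 v_max=21/4 a_max=7/4

a_max = (21/4)/3 = 7/4
d_a = ½·21/4·3 = 63/8; d_c = 21/4·8 = 42
d = 2·63/8 + 42 = 231/4
t_c = 8 > 0 so v_max = 21/4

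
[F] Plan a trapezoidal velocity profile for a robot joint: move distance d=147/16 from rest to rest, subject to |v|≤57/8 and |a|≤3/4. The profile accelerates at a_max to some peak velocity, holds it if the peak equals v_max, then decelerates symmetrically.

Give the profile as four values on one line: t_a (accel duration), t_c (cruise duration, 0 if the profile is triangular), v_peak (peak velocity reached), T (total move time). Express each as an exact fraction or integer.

t_a=7/2 t_c=0 v_peak=21/8 T=7

v_max²/a_max = (57/8)²/(3/4) = 1083/16
147/16 < 1083/16 → triangular
v_peak = √(147/16·3/4) = √(441/64) = 21/8
t_a = (21/8)/(3/4) = 7/2; t_c = 0
T = 2·7/2 = 7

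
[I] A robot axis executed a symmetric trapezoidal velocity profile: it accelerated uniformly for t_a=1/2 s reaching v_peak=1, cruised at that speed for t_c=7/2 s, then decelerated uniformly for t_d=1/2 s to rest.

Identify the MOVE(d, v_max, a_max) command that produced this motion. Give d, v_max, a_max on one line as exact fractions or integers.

a_max = 1/(1/2) = 2
d_a = ½·1·1/2 = 1/4; d_c = 1·7/2 = 7/2
d = 2·1/4 + 7/2 = 4
t_c = 7/2 > 0 ⇒ limit active, v_max = 1

d=4 v_max=1 a_max=2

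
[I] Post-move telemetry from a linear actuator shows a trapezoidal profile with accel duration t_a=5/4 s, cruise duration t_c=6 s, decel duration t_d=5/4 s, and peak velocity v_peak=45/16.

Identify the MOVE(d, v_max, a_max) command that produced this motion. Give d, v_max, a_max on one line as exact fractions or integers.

d=1305/64 v_max=45/16 a_max=9/4

a_max = (45/16)/(5/4) = 9/4
d_a = ½·45/16·5/4 = 225/128; d_c = 45/16·6 = 135/8
d = 2·225/128 + 135/8 = 1305/64
t_c = 6 > 0 ⇒ limit active, v_max = 45/16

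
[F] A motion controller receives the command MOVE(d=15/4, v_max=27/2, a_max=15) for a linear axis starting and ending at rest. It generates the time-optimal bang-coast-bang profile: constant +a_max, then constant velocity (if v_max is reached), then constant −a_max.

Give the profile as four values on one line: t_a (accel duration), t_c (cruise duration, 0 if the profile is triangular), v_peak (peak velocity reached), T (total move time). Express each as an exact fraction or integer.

vₘ²/aₘ = (27/2)²/15 = 243/20
15/4 < 243/20 so t_c = 0
v_peak = √(15/4·15) = √(225/4) = 15/2
t_a = (15/2)/15 = 1/2; t_c = 0
T = 2·1/2 = 1

t_a=1/2 t_c=0 v_peak=15/2 T=1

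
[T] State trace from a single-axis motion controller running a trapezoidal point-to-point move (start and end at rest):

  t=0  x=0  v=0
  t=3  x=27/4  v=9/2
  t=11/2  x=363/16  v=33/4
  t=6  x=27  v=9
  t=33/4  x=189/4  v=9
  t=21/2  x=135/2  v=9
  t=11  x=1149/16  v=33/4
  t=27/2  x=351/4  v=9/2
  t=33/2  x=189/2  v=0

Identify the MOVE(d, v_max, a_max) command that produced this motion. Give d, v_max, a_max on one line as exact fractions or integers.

final state: t=33/2, x=189/2, v=0 → d = 189/2
a_max = (9/2−0)/(3−0) = 3/2
max v = 9 over t∈[6,21/2] → v_max = 9
check: 9·(6+9/2) = 189/2 ✓

d=189/2 v_max=9 a_max=3/2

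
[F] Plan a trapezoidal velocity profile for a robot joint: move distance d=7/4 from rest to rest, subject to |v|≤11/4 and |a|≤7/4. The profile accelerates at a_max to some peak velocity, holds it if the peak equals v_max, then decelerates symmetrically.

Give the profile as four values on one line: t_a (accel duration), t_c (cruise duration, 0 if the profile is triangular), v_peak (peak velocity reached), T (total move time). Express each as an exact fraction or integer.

t_a=1 t_c=0 v_peak=7/4 T=2

(v_max)²/a_max = (11/4)²/(7/4) = 121/28
7/4 < 121/28 ⇒ no cruise
v_peak = √(7/4·7/4) = √(49/16) = 7/4
t_a = (7/4)/(7/4) = 1; t_c = 0
T = 2·1 = 2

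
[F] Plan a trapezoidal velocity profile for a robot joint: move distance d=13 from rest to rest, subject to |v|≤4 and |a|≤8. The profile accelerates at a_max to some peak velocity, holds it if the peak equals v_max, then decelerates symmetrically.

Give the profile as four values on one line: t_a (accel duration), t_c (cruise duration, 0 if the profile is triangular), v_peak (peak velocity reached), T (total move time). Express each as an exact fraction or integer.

t_a=1/2 t_c=11/4 v_peak=4 T=15/4

(v_max)²/a_max = 4²/8 = 2
13 ≥ 2 ⇒ cruise phase
t_a = 4/8 = 1/2; v_peak = 4
d_cruise = 13 − 2 = 11; t_c = 11/4
T = 2·1/2 + 11/4 = 15/4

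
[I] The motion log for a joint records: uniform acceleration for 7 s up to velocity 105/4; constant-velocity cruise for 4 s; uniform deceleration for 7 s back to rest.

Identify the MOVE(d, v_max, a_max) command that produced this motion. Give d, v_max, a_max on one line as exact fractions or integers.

a_max = (105/4)/7 = 15/4
d_a = ½·105/4·7 = 735/8; d_c = 105/4·4 = 105
d = 2·735/8 + 105 = 1155/4
t_c = 4 > 0 → v_max = v_peak = 105/4

d=1155/4 v_max=105/4 a_max=15/4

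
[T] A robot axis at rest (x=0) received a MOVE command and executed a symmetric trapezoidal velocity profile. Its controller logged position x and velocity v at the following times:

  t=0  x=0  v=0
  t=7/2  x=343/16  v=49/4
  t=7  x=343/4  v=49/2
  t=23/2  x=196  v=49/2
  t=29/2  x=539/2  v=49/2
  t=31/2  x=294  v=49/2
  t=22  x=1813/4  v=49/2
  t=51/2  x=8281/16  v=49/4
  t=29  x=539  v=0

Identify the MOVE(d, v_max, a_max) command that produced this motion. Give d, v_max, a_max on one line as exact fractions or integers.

final state: t=29, x=539, v=0 → d = 539
a_max = (49/4−0)/(7/2−0) = 7/2
max v = 49/2 over t∈[7,22] → v_max = 49/2
check: 49/2·(7+15) = 539 ✓

d=539 v_max=49/2 a_max=7/2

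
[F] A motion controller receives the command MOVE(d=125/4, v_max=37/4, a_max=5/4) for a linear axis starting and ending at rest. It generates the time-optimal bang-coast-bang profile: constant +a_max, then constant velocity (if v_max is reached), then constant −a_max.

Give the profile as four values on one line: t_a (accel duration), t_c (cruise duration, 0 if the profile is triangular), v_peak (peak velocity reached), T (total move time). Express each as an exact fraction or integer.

t_a=5 t_c=0 v_peak=25/4 T=10

(v_max)²/a_max = (37/4)²/(5/4) = 1369/20
125/4 < 1369/20 so t_c = 0
v_peak = √(125/4·5/4) = √(625/16) = 25/4
t_a = (25/4)/(5/4) = 5; t_c = 0
T = 2·5 = 10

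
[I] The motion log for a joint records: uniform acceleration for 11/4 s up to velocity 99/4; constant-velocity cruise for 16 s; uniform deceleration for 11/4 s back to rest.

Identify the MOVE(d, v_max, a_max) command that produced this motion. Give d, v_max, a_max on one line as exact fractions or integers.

d=7425/16 v_max=99/4 a_max=9

a_max = (99/4)/(11/4) = 9
d_a = ½·99/4·11/4 = 1089/32; d_c = 99/4·16 = 396
d = 2·1089/32 + 396 = 7425/16
t_c = 16 > 0 → v_max = v_peak = 99/4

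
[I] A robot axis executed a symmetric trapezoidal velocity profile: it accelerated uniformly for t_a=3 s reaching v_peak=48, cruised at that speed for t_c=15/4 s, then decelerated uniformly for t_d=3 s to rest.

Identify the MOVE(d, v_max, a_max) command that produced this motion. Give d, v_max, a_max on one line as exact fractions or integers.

a_max = 48/3 = 16
d_a = ½·48·3 = 72; d_c = 48·15/4 = 180
d = 2·72 + 180 = 324
t_c = 15/4 > 0 so v_max = 48

d=324 v_max=48 a_max=16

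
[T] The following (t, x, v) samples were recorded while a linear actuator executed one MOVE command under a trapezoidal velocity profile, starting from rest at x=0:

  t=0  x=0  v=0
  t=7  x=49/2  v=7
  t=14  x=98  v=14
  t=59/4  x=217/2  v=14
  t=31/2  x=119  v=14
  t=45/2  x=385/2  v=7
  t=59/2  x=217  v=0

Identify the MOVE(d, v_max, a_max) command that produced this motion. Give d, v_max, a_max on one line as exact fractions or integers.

final state: t=59/2, x=217, v=0 → d = 217
a_max = (7−0)/(7−0) = 1
max v = 14 over t∈[14,31/2] → v_max = 14
check: 14·(14+3/2) = 217 ✓

d=217 v_max=14 a_max=1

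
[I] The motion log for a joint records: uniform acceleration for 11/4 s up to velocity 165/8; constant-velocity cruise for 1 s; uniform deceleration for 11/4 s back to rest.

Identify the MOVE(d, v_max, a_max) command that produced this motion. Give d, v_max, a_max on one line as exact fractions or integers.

a_max = (165/8)/(11/4) = 15/2
d_a = ½·165/8·11/4 = 1815/64; d_c = 165/8·1 = 165/8
d = 2·1815/64 + 165/8 = 2475/32
t_c = 1 > 0 → v_max = v_peak = 165/8

d=2475/32 v_max=165/8 a_max=15/2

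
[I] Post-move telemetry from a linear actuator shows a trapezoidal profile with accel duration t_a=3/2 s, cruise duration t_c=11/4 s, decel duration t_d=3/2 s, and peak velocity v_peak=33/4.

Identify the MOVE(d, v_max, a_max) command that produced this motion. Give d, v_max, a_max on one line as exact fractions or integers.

a_max = (33/4)/(3/2) = 11/2
d_a = ½·33/4·3/2 = 99/16; d_c = 33/4·11/4 = 363/16
d = 2·99/16 + 363/16 = 561/16
t_c = 11/4 > 0 → v_max = v_peak = 33/4

d=561/16 v_max=33/4 a_max=11/2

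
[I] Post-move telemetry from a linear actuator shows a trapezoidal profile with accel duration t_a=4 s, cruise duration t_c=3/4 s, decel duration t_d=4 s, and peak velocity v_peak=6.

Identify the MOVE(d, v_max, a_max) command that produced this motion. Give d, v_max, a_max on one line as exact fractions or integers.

d=57/2 v_max=6 a_max=3/2

a_max = 6/4 = 3/2
d_a = ½·6·4 = 12; d_c = 6·3/4 = 9/2
d = 2·12 + 9/2 = 57/2
t_c = 3/4 > 0 so v_max = 6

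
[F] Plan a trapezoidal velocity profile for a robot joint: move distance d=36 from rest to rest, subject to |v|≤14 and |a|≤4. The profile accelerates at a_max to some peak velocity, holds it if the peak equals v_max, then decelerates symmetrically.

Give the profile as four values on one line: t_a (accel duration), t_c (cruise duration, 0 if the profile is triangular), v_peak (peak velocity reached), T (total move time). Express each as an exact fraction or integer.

v_max²/a_max = 14²/4 = 49
36 < 49 → triangular
v_peak = √(36·4) = √144 = 12
t_a = 12/4 = 3; t_c = 0
T = 2·3 = 6

t_a=3 t_c=0 v_peak=12 T=6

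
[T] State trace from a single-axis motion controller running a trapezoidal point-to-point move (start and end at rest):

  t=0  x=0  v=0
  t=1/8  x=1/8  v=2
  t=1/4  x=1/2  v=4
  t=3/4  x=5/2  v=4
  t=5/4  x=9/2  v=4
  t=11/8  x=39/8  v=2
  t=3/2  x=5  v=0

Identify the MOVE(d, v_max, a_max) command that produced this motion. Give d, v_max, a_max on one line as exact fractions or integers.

final state: t=3/2, x=5, v=0 → d = 5
a_max = (2−0)/(1/8−0) = 16
max v = 4 over t∈[1/4,5/4] → v_max = 4
check: 4·(1/4+1) = 5 ✓

d=5 v_max=4 a_max=16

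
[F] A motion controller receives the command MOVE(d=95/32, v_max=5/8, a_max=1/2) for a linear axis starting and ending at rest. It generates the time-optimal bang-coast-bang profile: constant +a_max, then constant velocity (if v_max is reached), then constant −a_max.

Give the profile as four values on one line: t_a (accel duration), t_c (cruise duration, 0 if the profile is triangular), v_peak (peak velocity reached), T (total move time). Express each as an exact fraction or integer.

t_a=5/4 t_c=7/2 v_peak=5/8 T=6

v_max²/a_max = (5/8)²/(1/2) = 25/32
95/32 ≥ 25/32 → trapezoidal
t_a = (5/8)/(1/2) = 5/4; v_peak = 5/8
d_cruise = 95/32 − 25/32 = 35/16; t_c = (35/16)/(5/8) = 7/2
T = 2·5/4 + 7/2 = 6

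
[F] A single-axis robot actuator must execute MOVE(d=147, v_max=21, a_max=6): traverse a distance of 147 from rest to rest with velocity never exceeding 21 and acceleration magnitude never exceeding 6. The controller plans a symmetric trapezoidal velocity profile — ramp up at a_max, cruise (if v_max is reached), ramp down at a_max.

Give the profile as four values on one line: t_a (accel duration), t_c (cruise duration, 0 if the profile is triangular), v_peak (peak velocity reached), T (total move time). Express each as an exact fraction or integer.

v_max²/a_max = 21²/6 = 147/2
147 ≥ 147/2 so v_max reached
t_a = 21/6 = 7/2; v_peak = 21
d_cruise = 147 − 147/2 = 147/2; t_c = (147/2)/21 = 7/2
T = 2·7/2 + 7/2 = 21/2

t_a=7/2 t_c=7/2 v_peak=21 T=21/2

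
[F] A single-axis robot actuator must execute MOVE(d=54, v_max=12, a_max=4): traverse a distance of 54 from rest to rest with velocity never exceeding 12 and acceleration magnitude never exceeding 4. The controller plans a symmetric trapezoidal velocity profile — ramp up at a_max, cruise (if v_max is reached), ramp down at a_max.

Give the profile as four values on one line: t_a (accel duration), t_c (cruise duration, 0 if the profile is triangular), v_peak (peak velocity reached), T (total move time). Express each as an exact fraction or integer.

vₘ²/aₘ = 12²/4 = 36
54 ≥ 36 → trapezoidal
t_a = 12/4 = 3; v_peak = 12
d_cruise = 54 − 36 = 18; t_c = 18/12 = 3/2
T = 2·3 + 3/2 = 15/2

t_a=3 t_c=3/2 v_peak=12 T=15/2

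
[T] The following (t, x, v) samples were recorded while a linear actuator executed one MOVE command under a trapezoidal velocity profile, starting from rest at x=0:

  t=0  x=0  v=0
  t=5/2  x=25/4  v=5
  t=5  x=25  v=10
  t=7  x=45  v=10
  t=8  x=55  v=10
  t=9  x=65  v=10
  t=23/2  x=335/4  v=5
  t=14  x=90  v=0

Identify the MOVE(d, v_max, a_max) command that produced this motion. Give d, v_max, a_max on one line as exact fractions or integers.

d=90 v_max=10 a_max=2

final state: t=14, x=90, v=0 → d = 90
a_max = (5−0)/(5/2−0) = 2
max v = 10 over t∈[5,9] → v_max = 10
check: 10·(5+4) = 90 ✓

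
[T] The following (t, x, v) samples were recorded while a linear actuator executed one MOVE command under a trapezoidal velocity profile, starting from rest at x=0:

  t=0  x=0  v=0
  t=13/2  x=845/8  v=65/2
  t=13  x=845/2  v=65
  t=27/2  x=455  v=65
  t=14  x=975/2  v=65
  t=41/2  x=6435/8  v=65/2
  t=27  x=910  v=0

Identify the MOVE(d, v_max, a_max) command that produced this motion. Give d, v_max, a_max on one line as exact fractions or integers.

d=910 v_max=65 a_max=5

final state: t=27, x=910, v=0 → d = 910
a_max = (65/2−0)/(13/2−0) = 5
max v = 65 over t∈[13,14] → v_max = 65
check: 65·(13+1) = 910 ✓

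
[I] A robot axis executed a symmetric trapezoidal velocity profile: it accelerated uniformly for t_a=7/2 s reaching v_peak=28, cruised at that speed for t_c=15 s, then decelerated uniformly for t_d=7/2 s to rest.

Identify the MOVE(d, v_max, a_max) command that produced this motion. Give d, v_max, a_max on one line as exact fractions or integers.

d=518 v_max=28 a_max=8

a_max = 28/(7/2) = 8
d_a = ½·28·7/2 = 49; d_c = 28·15 = 420
d = 2·49 + 420 = 518
t_c = 15 > 0 so v_max = 28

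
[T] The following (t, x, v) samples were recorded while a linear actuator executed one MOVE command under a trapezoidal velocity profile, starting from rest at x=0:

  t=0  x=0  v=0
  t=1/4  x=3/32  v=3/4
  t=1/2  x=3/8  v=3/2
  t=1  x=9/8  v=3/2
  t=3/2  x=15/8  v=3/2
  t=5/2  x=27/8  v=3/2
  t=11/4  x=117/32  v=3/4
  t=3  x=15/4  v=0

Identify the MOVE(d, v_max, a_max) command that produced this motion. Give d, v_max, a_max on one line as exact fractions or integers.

d=15/4 v_max=3/2 a_max=3

final state: t=3, x=15/4, v=0 → d = 15/4
a_max = (3/4−0)/(1/4−0) = 3
max v = 3/2 over t∈[1/2,5/2] → v_max = 3/2
check: 3/2·(1/2+2) = 15/4 ✓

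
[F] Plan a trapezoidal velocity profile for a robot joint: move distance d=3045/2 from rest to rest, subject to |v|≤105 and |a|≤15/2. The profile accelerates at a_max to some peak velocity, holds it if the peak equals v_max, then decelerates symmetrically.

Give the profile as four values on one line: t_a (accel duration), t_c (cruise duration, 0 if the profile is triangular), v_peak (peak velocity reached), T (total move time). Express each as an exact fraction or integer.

t_a=14 t_c=1/2 v_peak=105 T=57/2

(v_max)²/a_max = 105²/(15/2) = 1470
3045/2 ≥ 1470 so v_max reached
t_a = 105/(15/2) = 14; v_peak = 105
d_cruise = 3045/2 − 1470 = 105/2; t_c = (105/2)/105 = 1/2
T = 2·14 + 1/2 = 57/2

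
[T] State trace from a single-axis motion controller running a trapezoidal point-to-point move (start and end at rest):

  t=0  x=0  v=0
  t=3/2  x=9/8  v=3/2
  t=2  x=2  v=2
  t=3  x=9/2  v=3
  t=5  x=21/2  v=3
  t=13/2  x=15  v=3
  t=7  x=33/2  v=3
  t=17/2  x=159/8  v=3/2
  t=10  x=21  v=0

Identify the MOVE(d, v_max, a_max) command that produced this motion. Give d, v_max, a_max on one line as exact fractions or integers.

d=21 v_max=3 a_max=1

final state: t=10, x=21, v=0 → d = 21
a_max = (3/2−0)/(3/2−0) = 1
max v = 3 over t∈[3,7] → v_max = 3
check: 3·(3+4) = 21 ✓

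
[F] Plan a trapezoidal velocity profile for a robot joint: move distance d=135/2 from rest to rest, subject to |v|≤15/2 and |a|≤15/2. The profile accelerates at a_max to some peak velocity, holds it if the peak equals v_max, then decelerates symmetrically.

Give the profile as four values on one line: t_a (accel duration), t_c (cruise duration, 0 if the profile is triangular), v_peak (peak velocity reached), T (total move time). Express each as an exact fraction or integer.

t_a=1 t_c=8 v_peak=15/2 T=10

vₘ²/aₘ = (15/2)²/(15/2) = 15/2
135/2 ≥ 15/2 → trapezoidal
t_a = (15/2)/(15/2) = 1; v_peak = 15/2
d_cruise = 135/2 − 15/2 = 60; t_c = 60/(15/2) = 8
T = 2·1 + 8 = 10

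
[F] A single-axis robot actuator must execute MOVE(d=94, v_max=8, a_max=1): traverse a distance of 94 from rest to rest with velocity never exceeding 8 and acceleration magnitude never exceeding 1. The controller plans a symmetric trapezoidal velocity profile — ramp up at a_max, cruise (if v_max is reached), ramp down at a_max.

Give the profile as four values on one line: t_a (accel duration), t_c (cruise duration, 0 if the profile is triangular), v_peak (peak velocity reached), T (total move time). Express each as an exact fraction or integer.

(v_max)²/a_max = 8²/1 = 64
94 ≥ 64 so v_max reached
t_a = 8/1 = 8; v_peak = 8
d_cruise = 94 − 64 = 30; t_c = 30/8 = 15/4
T = 2·8 + 15/4 = 79/4

t_a=8 t_c=15/4 v_peak=8 T=79/4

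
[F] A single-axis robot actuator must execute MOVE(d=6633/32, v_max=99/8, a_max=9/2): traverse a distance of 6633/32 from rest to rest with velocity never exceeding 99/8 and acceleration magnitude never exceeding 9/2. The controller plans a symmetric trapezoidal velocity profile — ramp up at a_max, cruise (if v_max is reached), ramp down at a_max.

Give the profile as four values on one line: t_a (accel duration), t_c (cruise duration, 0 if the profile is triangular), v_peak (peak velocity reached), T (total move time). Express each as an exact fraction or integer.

t_a=11/4 t_c=14 v_peak=99/8 T=39/2

vₘ²/aₘ = (99/8)²/(9/2) = 1089/32
6633/32 ≥ 1089/32 → trapezoidal
t_a = (99/8)/(9/2) = 11/4; v_peak = 99/8
d_cruise = 6633/32 − 1089/32 = 693/4; t_c = (693/4)/(99/8) = 14
T = 2·11/4 + 14 = 39/2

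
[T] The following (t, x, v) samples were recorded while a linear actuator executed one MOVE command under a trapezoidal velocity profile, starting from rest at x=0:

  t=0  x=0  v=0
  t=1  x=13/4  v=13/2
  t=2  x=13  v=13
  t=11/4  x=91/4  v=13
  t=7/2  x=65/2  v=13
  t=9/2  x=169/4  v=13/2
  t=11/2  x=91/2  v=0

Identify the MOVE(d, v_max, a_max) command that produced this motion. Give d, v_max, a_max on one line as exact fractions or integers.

final state: t=11/2, x=91/2, v=0 → d = 91/2
a_max = (13/2−0)/(1−0) = 13/2
max v = 13 over t∈[2,7/2] → v_max = 13
check: 13·(2+3/2) = 91/2 ✓

d=91/2 v_max=13 a_max=13/2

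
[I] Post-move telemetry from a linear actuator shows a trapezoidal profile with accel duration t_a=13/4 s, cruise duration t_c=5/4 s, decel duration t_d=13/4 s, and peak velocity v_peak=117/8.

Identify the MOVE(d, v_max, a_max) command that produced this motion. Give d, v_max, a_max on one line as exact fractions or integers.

d=1053/16 v_max=117/8 a_max=9/2

a_max = (117/8)/(13/4) = 9/2
d_a = ½·117/8·13/4 = 1521/64; d_c = 117/8·5/4 = 585/32
d = 2·1521/64 + 585/32 = 1053/16
t_c = 5/4 > 0 so v_max = 117/8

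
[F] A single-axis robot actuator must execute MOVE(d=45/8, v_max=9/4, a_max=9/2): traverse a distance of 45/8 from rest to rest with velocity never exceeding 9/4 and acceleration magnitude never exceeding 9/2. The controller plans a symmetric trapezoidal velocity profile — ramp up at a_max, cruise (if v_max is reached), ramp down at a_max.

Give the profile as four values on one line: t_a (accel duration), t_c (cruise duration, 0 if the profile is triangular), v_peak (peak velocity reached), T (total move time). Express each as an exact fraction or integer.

t_a=1/2 t_c=2 v_peak=9/4 T=3

(v_max)²/a_max = (9/4)²/(9/2) = 9/8
45/8 ≥ 9/8 so v_max reached
t_a = (9/4)/(9/2) = 1/2; v_peak = 9/4
d_cruise = 45/8 − 9/8 = 9/2; t_c = (9/2)/(9/4) = 2
T = 2·1/2 + 2 = 3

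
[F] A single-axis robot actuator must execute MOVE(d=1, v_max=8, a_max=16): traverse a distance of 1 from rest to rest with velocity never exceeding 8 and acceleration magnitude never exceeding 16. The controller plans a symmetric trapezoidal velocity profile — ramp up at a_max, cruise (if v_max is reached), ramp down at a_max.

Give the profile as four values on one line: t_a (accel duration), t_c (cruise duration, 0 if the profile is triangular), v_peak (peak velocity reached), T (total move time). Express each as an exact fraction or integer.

t_a=1/4 t_c=0 v_peak=4 T=1/2

(v_max)²/a_max = 8²/16 = 4
1 < 4 ⇒ no cruise
v_peak = √(1·16) = √16 = 4
t_a = 4/16 = 1/4; t_c = 0
T = 2·1/4 = 1/2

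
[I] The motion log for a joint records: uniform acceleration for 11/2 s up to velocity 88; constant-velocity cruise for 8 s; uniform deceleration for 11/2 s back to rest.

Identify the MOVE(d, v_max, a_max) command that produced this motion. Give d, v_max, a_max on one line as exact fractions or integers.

a_max = 88/(11/2) = 16
d_a = ½·88·11/2 = 242; d_c = 88·8 = 704
d = 2·242 + 704 = 1188
t_c = 8 > 0 ⇒ limit active, v_max = 88

d=1188 v_max=88 a_max=16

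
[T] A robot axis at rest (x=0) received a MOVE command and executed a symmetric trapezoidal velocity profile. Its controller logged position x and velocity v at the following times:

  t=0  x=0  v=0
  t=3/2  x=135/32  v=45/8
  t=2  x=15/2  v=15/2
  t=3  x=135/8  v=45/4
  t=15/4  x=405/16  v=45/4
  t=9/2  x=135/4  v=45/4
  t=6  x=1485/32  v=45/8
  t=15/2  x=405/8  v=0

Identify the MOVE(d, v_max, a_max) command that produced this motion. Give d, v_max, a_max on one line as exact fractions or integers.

d=405/8 v_max=45/4 a_max=15/4

final state: t=15/2, x=405/8, v=0 → d = 405/8
a_max = (45/8−0)/(3/2−0) = 15/4
max v = 45/4 over t∈[3,9/2] → v_max = 45/4
check: 45/4·(3+3/2) = 405/8 ✓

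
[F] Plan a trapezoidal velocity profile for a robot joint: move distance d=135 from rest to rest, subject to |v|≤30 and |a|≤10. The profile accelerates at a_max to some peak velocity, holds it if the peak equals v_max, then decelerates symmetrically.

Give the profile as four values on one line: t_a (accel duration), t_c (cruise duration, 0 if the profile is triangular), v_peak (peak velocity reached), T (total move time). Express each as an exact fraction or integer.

vₘ²/aₘ = 30²/10 = 90
135 ≥ 90 so v_max reached
t_a = 30/10 = 3; v_peak = 30
d_cruise = 135 − 90 = 45; t_c = 45/30 = 3/2
T = 2·3 + 3/2 = 15/2

t_a=3 t_c=3/2 v_peak=30 T=15/2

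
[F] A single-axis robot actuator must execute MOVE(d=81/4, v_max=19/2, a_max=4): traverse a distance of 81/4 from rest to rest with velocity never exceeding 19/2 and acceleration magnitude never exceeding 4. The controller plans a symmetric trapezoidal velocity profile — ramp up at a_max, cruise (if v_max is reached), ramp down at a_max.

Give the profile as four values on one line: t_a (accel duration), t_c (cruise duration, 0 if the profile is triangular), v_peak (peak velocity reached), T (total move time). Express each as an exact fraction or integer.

(v_max)²/a_max = (19/2)²/4 = 361/16
81/4 < 361/16 ⇒ no cruise
v_peak = √(81/4·4) = √81 = 9
t_a = 9/4; t_c = 0
T = 2·9/4 = 9/2

t_a=9/4 t_c=0 v_peak=9 T=9/2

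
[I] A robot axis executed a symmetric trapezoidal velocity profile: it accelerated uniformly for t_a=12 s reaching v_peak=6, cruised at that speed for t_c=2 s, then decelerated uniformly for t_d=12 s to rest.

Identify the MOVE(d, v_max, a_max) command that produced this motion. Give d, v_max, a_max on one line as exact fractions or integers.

d=84 v_max=6 a_max=1/2

a_max = 6/12 = 1/2
d_a = ½·6·12 = 36; d_c = 6·2 = 12
d = 2·36 + 12 = 84
t_c = 2 > 0 → v_max = v_peak = 6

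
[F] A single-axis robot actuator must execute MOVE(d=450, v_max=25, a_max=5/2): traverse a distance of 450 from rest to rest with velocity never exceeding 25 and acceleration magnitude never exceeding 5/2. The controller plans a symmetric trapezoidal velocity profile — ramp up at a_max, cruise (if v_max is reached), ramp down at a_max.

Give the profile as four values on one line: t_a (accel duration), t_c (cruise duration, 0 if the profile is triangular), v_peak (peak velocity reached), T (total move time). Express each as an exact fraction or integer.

t_a=10 t_c=8 v_peak=25 T=28

vₘ²/aₘ = 25²/(5/2) = 250
450 ≥ 250 so v_max reached
t_a = 25/(5/2) = 10; v_peak = 25
d_cruise = 450 − 250 = 200; t_c = 200/25 = 8
T = 2·10 + 8 = 28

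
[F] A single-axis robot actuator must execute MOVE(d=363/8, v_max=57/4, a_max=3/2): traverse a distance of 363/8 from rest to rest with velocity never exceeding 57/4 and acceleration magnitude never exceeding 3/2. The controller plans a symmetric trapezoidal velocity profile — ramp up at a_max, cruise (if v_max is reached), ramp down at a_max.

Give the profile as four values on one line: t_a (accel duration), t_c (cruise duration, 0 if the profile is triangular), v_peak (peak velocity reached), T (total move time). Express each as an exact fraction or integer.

t_a=11/2 t_c=0 v_peak=33/4 T=11

vₘ²/aₘ = (57/4)²/(3/2) = 1083/8
363/8 < 1083/8 ⇒ no cruise
v_peak = √(363/8·3/2) = √(1089/16) = 33/4
t_a = (33/4)/(3/2) = 11/2; t_c = 0
T = 2·11/2 = 11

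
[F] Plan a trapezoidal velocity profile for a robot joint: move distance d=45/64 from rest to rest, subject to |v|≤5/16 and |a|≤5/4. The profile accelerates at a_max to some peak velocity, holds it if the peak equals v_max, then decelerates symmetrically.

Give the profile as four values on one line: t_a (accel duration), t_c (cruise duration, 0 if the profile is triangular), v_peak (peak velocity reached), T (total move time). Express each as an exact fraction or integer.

t_a=1/4 t_c=2 v_peak=5/16 T=5/2

vₘ²/aₘ = (5/16)²/(5/4) = 5/64
45/64 ≥ 5/64 so v_max reached
t_a = (5/16)/(5/4) = 1/4; v_peak = 5/16
d_cruise = 45/64 − 5/64 = 5/8; t_c = (5/8)/(5/16) = 2
T = 2·1/4 + 2 = 5/2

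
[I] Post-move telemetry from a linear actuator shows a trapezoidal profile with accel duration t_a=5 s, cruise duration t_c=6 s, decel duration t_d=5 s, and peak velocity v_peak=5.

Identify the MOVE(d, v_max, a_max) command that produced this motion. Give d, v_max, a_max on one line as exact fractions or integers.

d=55 v_max=5 a_max=1

a_max = 5/5 = 1
d_a = ½·5·5 = 25/2; d_c = 5·6 = 30
d = 2·25/2 + 30 = 55
t_c = 6 > 0 → v_max = v_peak = 5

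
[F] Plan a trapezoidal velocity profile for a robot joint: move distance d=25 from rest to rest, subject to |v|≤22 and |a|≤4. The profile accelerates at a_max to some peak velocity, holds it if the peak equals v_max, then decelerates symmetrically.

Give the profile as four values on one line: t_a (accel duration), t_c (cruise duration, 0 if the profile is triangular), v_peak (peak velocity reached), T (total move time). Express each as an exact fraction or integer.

t_a=5/2 t_c=0 v_peak=10 T=5

v_max²/a_max = 22²/4 = 121
25 < 121 → triangular
v_peak = √(25·4) = √100 = 10
t_a = 10/4 = 5/2; t_c = 0
T = 2·5/2 = 5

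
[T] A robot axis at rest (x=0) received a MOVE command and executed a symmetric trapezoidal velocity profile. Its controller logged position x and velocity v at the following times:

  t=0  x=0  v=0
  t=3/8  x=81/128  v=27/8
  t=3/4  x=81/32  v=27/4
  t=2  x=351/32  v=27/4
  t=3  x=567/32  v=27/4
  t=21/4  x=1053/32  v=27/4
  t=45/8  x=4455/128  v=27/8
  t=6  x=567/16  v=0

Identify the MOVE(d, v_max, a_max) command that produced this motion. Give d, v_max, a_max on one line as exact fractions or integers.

d=567/16 v_max=27/4 a_max=9

final state: t=6, x=567/16, v=0 → d = 567/16
a_max = (27/8−0)/(3/8−0) = 9
max v = 27/4 over t∈[3/4,21/4] → v_max = 27/4
check: 27/4·(3/4+9/2) = 567/16 ✓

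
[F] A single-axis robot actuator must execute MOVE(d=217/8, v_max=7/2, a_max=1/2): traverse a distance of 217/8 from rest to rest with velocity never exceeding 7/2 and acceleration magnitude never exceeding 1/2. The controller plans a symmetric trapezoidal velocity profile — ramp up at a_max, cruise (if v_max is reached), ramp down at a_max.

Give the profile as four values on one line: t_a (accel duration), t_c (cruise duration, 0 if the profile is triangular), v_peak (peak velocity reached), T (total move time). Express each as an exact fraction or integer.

vₘ²/aₘ = (7/2)²/(1/2) = 49/2
217/8 ≥ 49/2 → trapezoidal
t_a = (7/2)/(1/2) = 7; v_peak = 7/2
d_cruise = 217/8 − 49/2 = 21/8; t_c = (21/8)/(7/2) = 3/4
T = 2·7 + 3/4 = 59/4

t_a=7 t_c=3/4 v_peak=7/2 T=59/4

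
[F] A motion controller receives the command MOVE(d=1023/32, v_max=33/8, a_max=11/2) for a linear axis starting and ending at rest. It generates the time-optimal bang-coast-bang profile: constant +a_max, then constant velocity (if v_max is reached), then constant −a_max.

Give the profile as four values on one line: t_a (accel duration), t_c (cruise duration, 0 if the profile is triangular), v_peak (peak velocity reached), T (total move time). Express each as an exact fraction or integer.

t_a=3/4 t_c=7 v_peak=33/8 T=17/2

(v_max)²/a_max = (33/8)²/(11/2) = 99/32
1023/32 ≥ 99/32 → trapezoidal
t_a = (33/8)/(11/2) = 3/4; v_peak = 33/8
d_cruise = 1023/32 − 99/32 = 231/8; t_c = (231/8)/(33/8) = 7
T = 2·3/4 + 7 = 17/2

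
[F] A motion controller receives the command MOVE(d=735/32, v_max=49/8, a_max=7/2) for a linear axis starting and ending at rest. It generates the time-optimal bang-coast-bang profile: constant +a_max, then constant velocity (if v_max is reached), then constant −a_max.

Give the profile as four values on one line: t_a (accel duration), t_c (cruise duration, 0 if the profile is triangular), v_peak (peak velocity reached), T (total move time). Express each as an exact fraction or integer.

t_a=7/4 t_c=2 v_peak=49/8 T=11/2

vₘ²/aₘ = (49/8)²/(7/2) = 343/32
735/32 ≥ 343/32 → trapezoidal
t_a = (49/8)/(7/2) = 7/4; v_peak = 49/8
d_cruise = 735/32 − 343/32 = 49/4; t_c = (49/4)/(49/8) = 2
T = 2·7/4 + 2 = 11/2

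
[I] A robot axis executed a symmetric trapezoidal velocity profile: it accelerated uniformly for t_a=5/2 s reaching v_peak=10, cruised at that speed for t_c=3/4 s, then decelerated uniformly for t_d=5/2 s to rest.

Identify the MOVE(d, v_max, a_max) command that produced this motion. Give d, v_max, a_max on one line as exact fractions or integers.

d=65/2 v_max=10 a_max=4

a_max = 10/(5/2) = 4
d_a = ½·10·5/2 = 25/2; d_c = 10·3/4 = 15/2
d = 2·25/2 + 15/2 = 65/2
t_c = 3/4 > 0 so v_max = 10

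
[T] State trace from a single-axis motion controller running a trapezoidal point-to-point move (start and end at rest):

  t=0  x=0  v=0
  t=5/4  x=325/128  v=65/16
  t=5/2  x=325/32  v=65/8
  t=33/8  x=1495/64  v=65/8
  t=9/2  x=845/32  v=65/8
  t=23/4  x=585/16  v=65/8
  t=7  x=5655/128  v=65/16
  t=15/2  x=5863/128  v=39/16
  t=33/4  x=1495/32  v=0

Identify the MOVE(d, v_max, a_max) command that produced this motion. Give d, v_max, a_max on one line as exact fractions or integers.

final state: t=33/4, x=1495/32, v=0 → d = 1495/32
a_max = (65/16−0)/(5/4−0) = 13/4
max v = 65/8 over t∈[5/2,23/4] → v_max = 65/8
check: 65/8·(5/2+13/4) = 1495/32 ✓

d=1495/32 v_max=65/8 a_max=13/4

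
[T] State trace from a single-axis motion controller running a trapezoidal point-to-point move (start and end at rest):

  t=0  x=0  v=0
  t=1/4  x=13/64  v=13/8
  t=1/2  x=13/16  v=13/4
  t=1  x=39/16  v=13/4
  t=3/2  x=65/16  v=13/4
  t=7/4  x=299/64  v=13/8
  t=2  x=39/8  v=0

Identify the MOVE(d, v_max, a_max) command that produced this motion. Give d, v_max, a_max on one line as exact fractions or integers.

d=39/8 v_max=13/4 a_max=13/2

final state: t=2, x=39/8, v=0 → d = 39/8
a_max = (13/8−0)/(1/4−0) = 13/2
max v = 13/4 over t∈[1/2,3/2] → v_max = 13/4
check: 13/4·(1/2+1) = 39/8 ✓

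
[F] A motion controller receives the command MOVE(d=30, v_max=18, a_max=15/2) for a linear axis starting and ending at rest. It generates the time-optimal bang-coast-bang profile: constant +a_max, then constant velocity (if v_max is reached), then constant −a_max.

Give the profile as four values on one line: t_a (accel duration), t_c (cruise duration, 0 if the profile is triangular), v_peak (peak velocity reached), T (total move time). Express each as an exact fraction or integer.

t_a=2 t_c=0 v_peak=15 T=4

v_max²/a_max = 18²/(15/2) = 216/5
30 < 216/5 ⇒ no cruise
v_peak = √(30·15/2) = √225 = 15
t_a = 15/(15/2) = 2; t_c = 0
T = 2·2 = 4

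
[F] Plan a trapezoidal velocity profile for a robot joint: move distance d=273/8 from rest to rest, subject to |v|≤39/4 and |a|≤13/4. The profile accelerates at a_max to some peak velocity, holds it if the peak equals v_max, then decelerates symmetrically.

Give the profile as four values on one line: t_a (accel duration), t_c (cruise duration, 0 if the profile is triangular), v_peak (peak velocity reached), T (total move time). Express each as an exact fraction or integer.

v_max²/a_max = (39/4)²/(13/4) = 117/4
273/8 ≥ 117/4 ⇒ cruise phase
t_a = (39/4)/(13/4) = 3; v_peak = 39/4
d_cruise = 273/8 − 117/4 = 39/8; t_c = (39/8)/(39/4) = 1/2
T = 2·3 + 1/2 = 13/2

t_a=3 t_c=1/2 v_peak=39/4 T=13/2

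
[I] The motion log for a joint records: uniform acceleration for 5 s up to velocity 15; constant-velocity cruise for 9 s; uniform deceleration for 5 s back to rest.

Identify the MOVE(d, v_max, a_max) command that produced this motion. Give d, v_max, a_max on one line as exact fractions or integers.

d=210 v_max=15 a_max=3

a_max = 15/5 = 3
d_a = ½·15·5 = 75/2; d_c = 15·9 = 135
d = 2·75/2 + 135 = 210
t_c = 9 > 0 → v_max = v_peak = 15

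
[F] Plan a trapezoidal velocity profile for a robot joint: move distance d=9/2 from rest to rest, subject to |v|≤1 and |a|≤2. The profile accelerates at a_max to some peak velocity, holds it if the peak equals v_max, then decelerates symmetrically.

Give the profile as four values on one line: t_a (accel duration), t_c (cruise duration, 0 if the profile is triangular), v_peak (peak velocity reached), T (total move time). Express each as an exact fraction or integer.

v_max²/a_max = 1²/2 = 1/2
9/2 ≥ 1/2 ⇒ cruise phase
t_a = 1/2; v_peak = 1
d_cruise = 9/2 − 1/2 = 4; t_c = 4/1 = 4
T = 2·1/2 + 4 = 5

t_a=1/2 t_c=4 v_peak=1 T=5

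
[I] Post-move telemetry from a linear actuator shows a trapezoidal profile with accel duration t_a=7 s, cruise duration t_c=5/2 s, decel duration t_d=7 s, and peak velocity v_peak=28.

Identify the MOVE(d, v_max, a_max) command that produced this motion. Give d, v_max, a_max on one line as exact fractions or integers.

a_max = 28/7 = 4
d_a = ½·28·7 = 98; d_c = 28·5/2 = 70
d = 2·98 + 70 = 266
t_c = 5/2 > 0 → v_max = v_peak = 28

d=266 v_max=28 a_max=4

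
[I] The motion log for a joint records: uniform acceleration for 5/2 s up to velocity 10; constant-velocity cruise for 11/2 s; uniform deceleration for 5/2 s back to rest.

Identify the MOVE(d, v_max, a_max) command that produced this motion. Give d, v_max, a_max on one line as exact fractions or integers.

d=80 v_max=10 a_max=4

a_max = 10/(5/2) = 4
d_a = ½·10·5/2 = 25/2; d_c = 10·11/2 = 55
d = 2·25/2 + 55 = 80
t_c = 11/2 > 0 so v_max = 10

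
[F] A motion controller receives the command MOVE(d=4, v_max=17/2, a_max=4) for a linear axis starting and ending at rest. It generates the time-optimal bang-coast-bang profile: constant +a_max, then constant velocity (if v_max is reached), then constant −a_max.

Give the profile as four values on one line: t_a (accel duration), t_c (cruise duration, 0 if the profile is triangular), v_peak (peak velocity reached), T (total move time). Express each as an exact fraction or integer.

t_a=1 t_c=0 v_peak=4 T=2

vₘ²/aₘ = (17/2)²/4 = 289/16
4 < 289/16 so t_c = 0
v_peak = √(4·4) = √16 = 4
t_a = 4/4 = 1; t_c = 0
T = 2·1 = 2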